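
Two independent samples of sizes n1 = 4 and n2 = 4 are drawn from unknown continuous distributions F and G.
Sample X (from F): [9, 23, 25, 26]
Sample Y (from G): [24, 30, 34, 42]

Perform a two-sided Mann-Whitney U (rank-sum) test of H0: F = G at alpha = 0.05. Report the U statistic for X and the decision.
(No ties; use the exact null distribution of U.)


Step 1: Combine and sort all 8 observations; assign midranks.
sorted (value, group): (9,X), (23,X), (24,Y), (25,X), (26,X), (30,Y), (34,Y), (42,Y)
ranks: 9->1, 23->2, 24->3, 25->4, 26->5, 30->6, 34->7, 42->8
Step 2: Rank sum for X: R1 = 1 + 2 + 4 + 5 = 12.
Step 3: U_X = R1 - n1(n1+1)/2 = 12 - 4*5/2 = 12 - 10 = 2.
       U_Y = n1*n2 - U_X = 16 - 2 = 14.
Step 4: No ties, so the exact null distribution of U (based on enumerating the C(8,4) = 70 equally likely rank assignments) gives the two-sided p-value.
Step 5: p-value = 0.114286; compare to alpha = 0.05. fail to reject H0.

U_X = 2, p = 0.114286, fail to reject H0 at alpha = 0.05.


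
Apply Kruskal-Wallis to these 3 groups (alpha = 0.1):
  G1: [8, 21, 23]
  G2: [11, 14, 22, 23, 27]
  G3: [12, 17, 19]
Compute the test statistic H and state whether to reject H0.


Step 1: Combine all N = 11 observations and assign midranks.
sorted (value, group, rank): (8,G1,1), (11,G2,2), (12,G3,3), (14,G2,4), (17,G3,5), (19,G3,6), (21,G1,7), (22,G2,8), (23,G1,9.5), (23,G2,9.5), (27,G2,11)
Step 2: Sum ranks within each group.
R_1 = 17.5 (n_1 = 3)
R_2 = 34.5 (n_2 = 5)
R_3 = 14 (n_3 = 3)
Step 3: H = 12/(N(N+1)) * sum(R_i^2/n_i) - 3(N+1)
     = 12/(11*12) * (17.5^2/3 + 34.5^2/5 + 14^2/3) - 3*12
     = 0.090909 * 405.467 - 36
     = 0.860606.
Step 4: Ties present; correction factor C = 1 - 6/(11^3 - 11) = 0.995455. Corrected H = 0.860606 / 0.995455 = 0.864536.
Step 5: Under H0, H ~ chi^2(2); p-value = 0.649035.
Step 6: alpha = 0.1. fail to reject H0.

H = 0.8645, df = 2, p = 0.649035, fail to reject H0.


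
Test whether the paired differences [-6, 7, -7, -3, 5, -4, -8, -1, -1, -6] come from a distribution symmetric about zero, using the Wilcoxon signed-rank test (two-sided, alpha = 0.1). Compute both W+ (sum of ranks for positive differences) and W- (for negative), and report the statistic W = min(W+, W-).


Step 1: Drop any zero differences (none here) and take |d_i|.
|d| = [6, 7, 7, 3, 5, 4, 8, 1, 1, 6]
Step 2: Midrank |d_i| (ties get averaged ranks).
ranks: |6|->6.5, |7|->8.5, |7|->8.5, |3|->3, |5|->5, |4|->4, |8|->10, |1|->1.5, |1|->1.5, |6|->6.5
Step 3: Attach original signs; sum ranks with positive sign and with negative sign.
W+ = 8.5 + 5 = 13.5
W- = 6.5 + 8.5 + 3 + 4 + 10 + 1.5 + 1.5 + 6.5 = 41.5
(Check: W+ + W- = 55 should equal n(n+1)/2 = 55.)
Step 4: Test statistic W = min(W+, W-) = 13.5.
Step 5: Ties in |d|, so use the tie-corrected normal approximation.
        E[W] = n(n+1)/4 = 10*11/4 = 27.5.
        Tie groups: |d|=1 (t=2), |d|=6 (t=2), |d|=7 (t=2); sum(t^3 - t) = 18.
        Var[W] = n(n+1)(2n+1)/24 - sum(t^3-t)/48 = 2310/24 - 18/48 = 95.875.
        z = (W - E[W]) / sqrt(Var[W]) = (13.5 - 27.5) / 9.7916 = -1.4298.
        Two-sided p = 2*Phi(z) = 0.152774.
Step 6: alpha = 0.1. fail to reject H0.

W+ = 13.5, W- = 41.5, W = min = 13.5, p = 0.152774, fail to reject H0.


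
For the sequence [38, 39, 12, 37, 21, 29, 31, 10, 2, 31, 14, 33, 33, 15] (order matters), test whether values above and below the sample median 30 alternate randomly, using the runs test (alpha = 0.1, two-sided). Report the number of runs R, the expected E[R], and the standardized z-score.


Step 1: Compute median = 30; label A = above, B = below.
Labels in order: AABABBABBABAAB  (n_A = 7, n_B = 7)
Step 2: Count runs R = 10.
Step 3: Under H0 (random ordering), E[R] = 2*n_A*n_B/(n_A+n_B) + 1 = 2*7*7/14 + 1 = 8.0000.
        Var[R] = 2*n_A*n_B*(2*n_A*n_B - n_A - n_B) / ((n_A+n_B)^2 * (n_A+n_B-1)) = 8232/2548 = 3.2308.
        SD[R] = 1.7974.
Step 4: Continuity-corrected z = (R - 0.5 - E[R]) / SD[R] = (10 - 0.5 - 8.0000) / 1.7974 = 0.8345.
Step 5: Two-sided p-value via normal approximation = 2*(1 - Phi(|z|)) = 0.403986.
Step 6: alpha = 0.1. fail to reject H0.

R = 10, z = 0.8345, p = 0.403986, fail to reject H0.


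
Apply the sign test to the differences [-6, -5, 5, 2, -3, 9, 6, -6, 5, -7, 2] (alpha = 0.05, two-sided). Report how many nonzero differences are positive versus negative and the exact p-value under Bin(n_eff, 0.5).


Step 1: Discard zero differences. Original n = 11; n_eff = number of nonzero differences = 11.
Nonzero differences (with sign): -6, -5, +5, +2, -3, +9, +6, -6, +5, -7, +2
Step 2: Count signs: positive = 6, negative = 5.
Step 3: Under H0: P(positive) = 0.5, so the number of positives S ~ Bin(11, 0.5).
Step 4: Two-sided exact p-value = sum of Bin(11,0.5) probabilities at or below the observed probability = 1.000000.
Step 5: alpha = 0.05. fail to reject H0.

n_eff = 11, pos = 6, neg = 5, p = 1.000000, fail to reject H0.


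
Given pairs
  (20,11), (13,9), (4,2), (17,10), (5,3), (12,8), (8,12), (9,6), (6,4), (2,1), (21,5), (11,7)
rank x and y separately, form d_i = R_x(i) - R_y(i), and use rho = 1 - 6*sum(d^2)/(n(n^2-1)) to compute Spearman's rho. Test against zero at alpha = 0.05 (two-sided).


Step 1: Rank x and y separately (midranks; no ties here).
rank(x): 20->11, 13->9, 4->2, 17->10, 5->3, 12->8, 8->5, 9->6, 6->4, 2->1, 21->12, 11->7
rank(y): 11->11, 9->9, 2->2, 10->10, 3->3, 8->8, 12->12, 6->6, 4->4, 1->1, 5->5, 7->7
Step 2: d_i = R_x(i) - R_y(i); compute d_i^2.
  (11-11)^2=0, (9-9)^2=0, (2-2)^2=0, (10-10)^2=0, (3-3)^2=0, (8-8)^2=0, (5-12)^2=49, (6-6)^2=0, (4-4)^2=0, (1-1)^2=0, (12-5)^2=49, (7-7)^2=0
sum(d^2) = 98.
Step 3: rho = 1 - 6*98 / (12*(12^2 - 1)) = 1 - 588/1716 = 0.657343.
Step 4: Under H0, t = rho * sqrt((n-2)/(1-rho^2)) = 2.7584 ~ t(10).
Step 5: Two-sided p-value from the t-distribution with 10 df = 0.020185.
Step 6: alpha = 0.05. reject H0.

rho = 0.6573, p = 0.020185, reject H0 at alpha = 0.05.


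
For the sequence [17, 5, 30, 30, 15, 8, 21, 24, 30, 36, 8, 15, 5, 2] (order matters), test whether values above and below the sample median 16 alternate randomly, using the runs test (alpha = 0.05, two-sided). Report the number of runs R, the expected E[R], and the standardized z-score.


Step 1: Compute median = 16; label A = above, B = below.
Labels in order: ABAABBAAAABBBB  (n_A = 7, n_B = 7)
Step 2: Count runs R = 6.
Step 3: Under H0 (random ordering), E[R] = 2*n_A*n_B/(n_A+n_B) + 1 = 2*7*7/14 + 1 = 8.0000.
        Var[R] = 2*n_A*n_B*(2*n_A*n_B - n_A - n_B) / ((n_A+n_B)^2 * (n_A+n_B-1)) = 8232/2548 = 3.2308.
        SD[R] = 1.7974.
Step 4: Continuity-corrected z = (R + 0.5 - E[R]) / SD[R] = (6 + 0.5 - 8.0000) / 1.7974 = -0.8345.
Step 5: Two-sided p-value via normal approximation = 2*(1 - Phi(|z|)) = 0.403986.
Step 6: alpha = 0.05. fail to reject H0.

R = 6, z = -0.8345, p = 0.403986, fail to reject H0.


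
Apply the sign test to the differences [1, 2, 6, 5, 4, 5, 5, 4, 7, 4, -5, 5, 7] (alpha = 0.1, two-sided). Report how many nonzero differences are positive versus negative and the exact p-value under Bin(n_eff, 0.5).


Step 1: Discard zero differences. Original n = 13; n_eff = number of nonzero differences = 13.
Nonzero differences (with sign): +1, +2, +6, +5, +4, +5, +5, +4, +7, +4, -5, +5, +7
Step 2: Count signs: positive = 12, negative = 1.
Step 3: Under H0: P(positive) = 0.5, so the number of positives S ~ Bin(13, 0.5).
Step 4: Two-sided exact p-value = sum of Bin(13,0.5) probabilities at or below the observed probability = 0.003418.
Step 5: alpha = 0.1. reject H0.

n_eff = 13, pos = 12, neg = 1, p = 0.003418, reject H0.


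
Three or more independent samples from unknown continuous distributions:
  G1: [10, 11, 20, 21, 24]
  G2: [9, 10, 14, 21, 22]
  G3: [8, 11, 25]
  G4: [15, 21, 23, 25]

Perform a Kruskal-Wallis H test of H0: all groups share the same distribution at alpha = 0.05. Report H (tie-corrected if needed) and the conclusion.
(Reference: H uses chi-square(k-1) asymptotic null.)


Step 1: Combine all N = 17 observations and assign midranks.
sorted (value, group, rank): (8,G3,1), (9,G2,2), (10,G1,3.5), (10,G2,3.5), (11,G1,5.5), (11,G3,5.5), (14,G2,7), (15,G4,8), (20,G1,9), (21,G1,11), (21,G2,11), (21,G4,11), (22,G2,13), (23,G4,14), (24,G1,15), (25,G3,16.5), (25,G4,16.5)
Step 2: Sum ranks within each group.
R_1 = 44 (n_1 = 5)
R_2 = 36.5 (n_2 = 5)
R_3 = 23 (n_3 = 3)
R_4 = 49.5 (n_4 = 4)
Step 3: H = 12/(N(N+1)) * sum(R_i^2/n_i) - 3(N+1)
     = 12/(17*18) * (44^2/5 + 36.5^2/5 + 23^2/3 + 49.5^2/4) - 3*18
     = 0.039216 * 1442.55 - 54
     = 2.570425.
Step 4: Ties present; correction factor C = 1 - 42/(17^3 - 17) = 0.991422. Corrected H = 2.570425 / 0.991422 = 2.592666.
Step 5: Under H0, H ~ chi^2(3); p-value = 0.458777.
Step 6: alpha = 0.05. fail to reject H0.

H = 2.5927, df = 3, p = 0.458777, fail to reject H0.


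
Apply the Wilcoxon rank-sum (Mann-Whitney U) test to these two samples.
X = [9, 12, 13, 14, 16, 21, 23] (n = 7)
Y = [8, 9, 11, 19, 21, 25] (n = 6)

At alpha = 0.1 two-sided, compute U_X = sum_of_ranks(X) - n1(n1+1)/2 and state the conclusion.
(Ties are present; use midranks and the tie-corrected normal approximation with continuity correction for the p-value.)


Step 1: Combine and sort all 13 observations; assign midranks.
sorted (value, group): (8,Y), (9,X), (9,Y), (11,Y), (12,X), (13,X), (14,X), (16,X), (19,Y), (21,X), (21,Y), (23,X), (25,Y)
ranks: 8->1, 9->2.5, 9->2.5, 11->4, 12->5, 13->6, 14->7, 16->8, 19->9, 21->10.5, 21->10.5, 23->12, 25->13
Step 2: Rank sum for X: R1 = 2.5 + 5 + 6 + 7 + 8 + 10.5 + 12 = 51.
Step 3: U_X = R1 - n1(n1+1)/2 = 51 - 7*8/2 = 51 - 28 = 23.
       U_Y = n1*n2 - U_X = 42 - 23 = 19.
Step 4: Ties are present, so use the tie-corrected normal approximation (with continuity correction) for the p-value.
Step 5: p-value = 0.829863; compare to alpha = 0.1. fail to reject H0.

U_X = 23, p = 0.829863, fail to reject H0 at alpha = 0.1.


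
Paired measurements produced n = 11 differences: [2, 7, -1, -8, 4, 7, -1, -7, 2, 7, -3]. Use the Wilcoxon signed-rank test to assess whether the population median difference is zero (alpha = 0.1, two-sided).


Step 1: Drop any zero differences (none here) and take |d_i|.
|d| = [2, 7, 1, 8, 4, 7, 1, 7, 2, 7, 3]
Step 2: Midrank |d_i| (ties get averaged ranks).
ranks: |2|->3.5, |7|->8.5, |1|->1.5, |8|->11, |4|->6, |7|->8.5, |1|->1.5, |7|->8.5, |2|->3.5, |7|->8.5, |3|->5
Step 3: Attach original signs; sum ranks with positive sign and with negative sign.
W+ = 3.5 + 8.5 + 6 + 8.5 + 3.5 + 8.5 = 38.5
W- = 1.5 + 11 + 1.5 + 8.5 + 5 = 27.5
(Check: W+ + W- = 66 should equal n(n+1)/2 = 66.)
Step 4: Test statistic W = min(W+, W-) = 27.5.
Step 5: Ties in |d|, so use the tie-corrected normal approximation.
        E[W] = n(n+1)/4 = 11*12/4 = 33.
        Tie groups: |d|=1 (t=2), |d|=2 (t=2), |d|=7 (t=4); sum(t^3 - t) = 72.
        Var[W] = n(n+1)(2n+1)/24 - sum(t^3-t)/48 = 3036/24 - 72/48 = 125.
        z = (W - E[W]) / sqrt(Var[W]) = (27.5 - 33) / 11.1803 = -0.4919.
        Two-sided p = 2*Phi(z) = 0.622765.
Step 6: alpha = 0.1. fail to reject H0.

W+ = 38.5, W- = 27.5, W = min = 27.5, p = 0.622765, fail to reject H0.


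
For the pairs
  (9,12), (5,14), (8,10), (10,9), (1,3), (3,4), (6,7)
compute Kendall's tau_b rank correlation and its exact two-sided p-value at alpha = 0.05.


Step 1: Enumerate the 21 unordered pairs (i,j) with i<j and classify each by sign(x_j-x_i) * sign(y_j-y_i).
  (1,2):dx=-4,dy=+2->D; (1,3):dx=-1,dy=-2->C; (1,4):dx=+1,dy=-3->D; (1,5):dx=-8,dy=-9->C
  (1,6):dx=-6,dy=-8->C; (1,7):dx=-3,dy=-5->C; (2,3):dx=+3,dy=-4->D; (2,4):dx=+5,dy=-5->D
  (2,5):dx=-4,dy=-11->C; (2,6):dx=-2,dy=-10->C; (2,7):dx=+1,dy=-7->D; (3,4):dx=+2,dy=-1->D
  (3,5):dx=-7,dy=-7->C; (3,6):dx=-5,dy=-6->C; (3,7):dx=-2,dy=-3->C; (4,5):dx=-9,dy=-6->C
  (4,6):dx=-7,dy=-5->C; (4,7):dx=-4,dy=-2->C; (5,6):dx=+2,dy=+1->C; (5,7):dx=+5,dy=+4->C
  (6,7):dx=+3,dy=+3->C
Step 2: C = 15, D = 6, total pairs = 21.
Step 3: tau = (C - D)/(n(n-1)/2) = (15 - 6)/21 = 0.428571.
Step 4: Exact two-sided p-value (enumerate n! = 5040 permutations of y under H0): p = 0.238889.
Step 5: alpha = 0.05. fail to reject H0.

tau_b = 0.4286 (C=15, D=6), p = 0.238889, fail to reject H0.


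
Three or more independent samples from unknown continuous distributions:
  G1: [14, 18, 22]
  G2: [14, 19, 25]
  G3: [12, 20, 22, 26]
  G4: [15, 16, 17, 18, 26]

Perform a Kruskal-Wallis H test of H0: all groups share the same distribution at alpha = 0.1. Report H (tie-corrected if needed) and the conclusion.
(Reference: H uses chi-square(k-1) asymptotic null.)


Step 1: Combine all N = 15 observations and assign midranks.
sorted (value, group, rank): (12,G3,1), (14,G1,2.5), (14,G2,2.5), (15,G4,4), (16,G4,5), (17,G4,6), (18,G1,7.5), (18,G4,7.5), (19,G2,9), (20,G3,10), (22,G1,11.5), (22,G3,11.5), (25,G2,13), (26,G3,14.5), (26,G4,14.5)
Step 2: Sum ranks within each group.
R_1 = 21.5 (n_1 = 3)
R_2 = 24.5 (n_2 = 3)
R_3 = 37 (n_3 = 4)
R_4 = 37 (n_4 = 5)
Step 3: H = 12/(N(N+1)) * sum(R_i^2/n_i) - 3(N+1)
     = 12/(15*16) * (21.5^2/3 + 24.5^2/3 + 37^2/4 + 37^2/5) - 3*16
     = 0.050000 * 970.217 - 48
     = 0.510833.
Step 4: Ties present; correction factor C = 1 - 24/(15^3 - 15) = 0.992857. Corrected H = 0.510833 / 0.992857 = 0.514508.
Step 5: Under H0, H ~ chi^2(3); p-value = 0.915693.
Step 6: alpha = 0.1. fail to reject H0.

H = 0.5145, df = 3, p = 0.915693, fail to reject H0.


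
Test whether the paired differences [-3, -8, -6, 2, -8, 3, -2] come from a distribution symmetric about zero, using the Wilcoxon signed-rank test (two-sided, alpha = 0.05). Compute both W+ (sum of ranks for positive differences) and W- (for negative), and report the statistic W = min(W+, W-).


Step 1: Drop any zero differences (none here) and take |d_i|.
|d| = [3, 8, 6, 2, 8, 3, 2]
Step 2: Midrank |d_i| (ties get averaged ranks).
ranks: |3|->3.5, |8|->6.5, |6|->5, |2|->1.5, |8|->6.5, |3|->3.5, |2|->1.5
Step 3: Attach original signs; sum ranks with positive sign and with negative sign.
W+ = 1.5 + 3.5 = 5
W- = 3.5 + 6.5 + 5 + 6.5 + 1.5 = 23
(Check: W+ + W- = 28 should equal n(n+1)/2 = 28.)
Step 4: Test statistic W = min(W+, W-) = 5.
Step 5: Ties in |d|, so use the tie-corrected normal approximation.
        E[W] = n(n+1)/4 = 7*8/4 = 14.
        Tie groups: |d|=2 (t=2), |d|=3 (t=2), |d|=8 (t=2); sum(t^3 - t) = 18.
        Var[W] = n(n+1)(2n+1)/24 - sum(t^3-t)/48 = 840/24 - 18/48 = 34.625.
        z = (W - E[W]) / sqrt(Var[W]) = (5 - 14) / 5.8843 = -1.5295.
        Two-sided p = 2*Phi(z) = 0.126142.
Step 6: alpha = 0.05. fail to reject H0.

W+ = 5, W- = 23, W = min = 5, p = 0.126142, fail to reject H0.


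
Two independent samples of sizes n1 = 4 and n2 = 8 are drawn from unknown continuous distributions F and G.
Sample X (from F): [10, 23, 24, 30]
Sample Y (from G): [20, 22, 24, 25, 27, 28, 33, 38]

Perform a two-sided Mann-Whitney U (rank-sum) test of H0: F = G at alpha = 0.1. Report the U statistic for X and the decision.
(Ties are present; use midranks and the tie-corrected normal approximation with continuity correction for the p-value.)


Step 1: Combine and sort all 12 observations; assign midranks.
sorted (value, group): (10,X), (20,Y), (22,Y), (23,X), (24,X), (24,Y), (25,Y), (27,Y), (28,Y), (30,X), (33,Y), (38,Y)
ranks: 10->1, 20->2, 22->3, 23->4, 24->5.5, 24->5.5, 25->7, 27->8, 28->9, 30->10, 33->11, 38->12
Step 2: Rank sum for X: R1 = 1 + 4 + 5.5 + 10 = 20.5.
Step 3: U_X = R1 - n1(n1+1)/2 = 20.5 - 4*5/2 = 20.5 - 10 = 10.5.
       U_Y = n1*n2 - U_X = 32 - 10.5 = 21.5.
Step 4: Ties are present, so use the tie-corrected normal approximation (with continuity correction) for the p-value.
Step 5: p-value = 0.394938; compare to alpha = 0.1. fail to reject H0.

U_X = 10.5, p = 0.394938, fail to reject H0 at alpha = 0.1.


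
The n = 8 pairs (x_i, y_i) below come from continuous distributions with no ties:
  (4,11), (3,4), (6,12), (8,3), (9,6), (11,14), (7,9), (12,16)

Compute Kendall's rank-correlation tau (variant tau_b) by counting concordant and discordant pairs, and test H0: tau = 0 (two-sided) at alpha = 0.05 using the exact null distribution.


Step 1: Enumerate the 28 unordered pairs (i,j) with i<j and classify each by sign(x_j-x_i) * sign(y_j-y_i).
  (1,2):dx=-1,dy=-7->C; (1,3):dx=+2,dy=+1->C; (1,4):dx=+4,dy=-8->D; (1,5):dx=+5,dy=-5->D
  (1,6):dx=+7,dy=+3->C; (1,7):dx=+3,dy=-2->D; (1,8):dx=+8,dy=+5->C; (2,3):dx=+3,dy=+8->C
  (2,4):dx=+5,dy=-1->D; (2,5):dx=+6,dy=+2->C; (2,6):dx=+8,dy=+10->C; (2,7):dx=+4,dy=+5->C
  (2,8):dx=+9,dy=+12->C; (3,4):dx=+2,dy=-9->D; (3,5):dx=+3,dy=-6->D; (3,6):dx=+5,dy=+2->C
  (3,7):dx=+1,dy=-3->D; (3,8):dx=+6,dy=+4->C; (4,5):dx=+1,dy=+3->C; (4,6):dx=+3,dy=+11->C
  (4,7):dx=-1,dy=+6->D; (4,8):dx=+4,dy=+13->C; (5,6):dx=+2,dy=+8->C; (5,7):dx=-2,dy=+3->D
  (5,8):dx=+3,dy=+10->C; (6,7):dx=-4,dy=-5->C; (6,8):dx=+1,dy=+2->C; (7,8):dx=+5,dy=+7->C
Step 2: C = 19, D = 9, total pairs = 28.
Step 3: tau = (C - D)/(n(n-1)/2) = (19 - 9)/28 = 0.357143.
Step 4: Exact two-sided p-value (enumerate n! = 40320 permutations of y under H0): p = 0.275099.
Step 5: alpha = 0.05. fail to reject H0.

tau_b = 0.3571 (C=19, D=9), p = 0.275099, fail to reject H0.


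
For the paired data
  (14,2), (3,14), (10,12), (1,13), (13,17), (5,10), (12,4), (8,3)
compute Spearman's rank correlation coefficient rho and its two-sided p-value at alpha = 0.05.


Step 1: Rank x and y separately (midranks; no ties here).
rank(x): 14->8, 3->2, 10->5, 1->1, 13->7, 5->3, 12->6, 8->4
rank(y): 2->1, 14->7, 12->5, 13->6, 17->8, 10->4, 4->3, 3->2
Step 2: d_i = R_x(i) - R_y(i); compute d_i^2.
  (8-1)^2=49, (2-7)^2=25, (5-5)^2=0, (1-6)^2=25, (7-8)^2=1, (3-4)^2=1, (6-3)^2=9, (4-2)^2=4
sum(d^2) = 114.
Step 3: rho = 1 - 6*114 / (8*(8^2 - 1)) = 1 - 684/504 = -0.357143.
Step 4: Under H0, t = rho * sqrt((n-2)/(1-rho^2)) = -0.9366 ~ t(6).
Step 5: Two-sided p-value from the t-distribution with 6 df = 0.385121.
Step 6: alpha = 0.05. fail to reject H0.

rho = -0.3571, p = 0.385121, fail to reject H0 at alpha = 0.05.


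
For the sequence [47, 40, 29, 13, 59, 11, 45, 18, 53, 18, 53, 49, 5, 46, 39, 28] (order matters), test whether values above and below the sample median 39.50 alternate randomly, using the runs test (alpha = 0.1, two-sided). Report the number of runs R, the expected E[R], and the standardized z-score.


Step 1: Compute median = 39.50; label A = above, B = below.
Labels in order: AABBABABABAABABB  (n_A = 8, n_B = 8)
Step 2: Count runs R = 12.
Step 3: Under H0 (random ordering), E[R] = 2*n_A*n_B/(n_A+n_B) + 1 = 2*8*8/16 + 1 = 9.0000.
        Var[R] = 2*n_A*n_B*(2*n_A*n_B - n_A - n_B) / ((n_A+n_B)^2 * (n_A+n_B-1)) = 14336/3840 = 3.7333.
        SD[R] = 1.9322.
Step 4: Continuity-corrected z = (R - 0.5 - E[R]) / SD[R] = (12 - 0.5 - 9.0000) / 1.9322 = 1.2939.
Step 5: Two-sided p-value via normal approximation = 2*(1 - Phi(|z|)) = 0.195709.
Step 6: alpha = 0.1. fail to reject H0.

R = 12, z = 1.2939, p = 0.195709, fail to reject H0.


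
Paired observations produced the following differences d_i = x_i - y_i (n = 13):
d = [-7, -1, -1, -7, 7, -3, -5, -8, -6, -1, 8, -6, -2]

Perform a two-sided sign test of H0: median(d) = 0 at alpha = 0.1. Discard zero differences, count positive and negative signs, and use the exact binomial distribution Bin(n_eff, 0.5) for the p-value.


Step 1: Discard zero differences. Original n = 13; n_eff = number of nonzero differences = 13.
Nonzero differences (with sign): -7, -1, -1, -7, +7, -3, -5, -8, -6, -1, +8, -6, -2
Step 2: Count signs: positive = 2, negative = 11.
Step 3: Under H0: P(positive) = 0.5, so the number of positives S ~ Bin(13, 0.5).
Step 4: Two-sided exact p-value = sum of Bin(13,0.5) probabilities at or below the observed probability = 0.022461.
Step 5: alpha = 0.1. reject H0.

n_eff = 13, pos = 2, neg = 11, p = 0.022461, reject H0.


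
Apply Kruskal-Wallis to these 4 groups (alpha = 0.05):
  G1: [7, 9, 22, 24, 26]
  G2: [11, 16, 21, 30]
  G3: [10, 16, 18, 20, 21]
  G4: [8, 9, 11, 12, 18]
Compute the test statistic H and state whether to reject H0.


Step 1: Combine all N = 19 observations and assign midranks.
sorted (value, group, rank): (7,G1,1), (8,G4,2), (9,G1,3.5), (9,G4,3.5), (10,G3,5), (11,G2,6.5), (11,G4,6.5), (12,G4,8), (16,G2,9.5), (16,G3,9.5), (18,G3,11.5), (18,G4,11.5), (20,G3,13), (21,G2,14.5), (21,G3,14.5), (22,G1,16), (24,G1,17), (26,G1,18), (30,G2,19)
Step 2: Sum ranks within each group.
R_1 = 55.5 (n_1 = 5)
R_2 = 49.5 (n_2 = 4)
R_3 = 53.5 (n_3 = 5)
R_4 = 31.5 (n_4 = 5)
Step 3: H = 12/(N(N+1)) * sum(R_i^2/n_i) - 3(N+1)
     = 12/(19*20) * (55.5^2/5 + 49.5^2/4 + 53.5^2/5 + 31.5^2/5) - 3*20
     = 0.031579 * 1999.51 - 60
     = 3.142500.
Step 4: Ties present; correction factor C = 1 - 30/(19^3 - 19) = 0.995614. Corrected H = 3.142500 / 0.995614 = 3.156344.
Step 5: Under H0, H ~ chi^2(3); p-value = 0.368143.
Step 6: alpha = 0.05. fail to reject H0.

H = 3.1563, df = 3, p = 0.368143, fail to reject H0.


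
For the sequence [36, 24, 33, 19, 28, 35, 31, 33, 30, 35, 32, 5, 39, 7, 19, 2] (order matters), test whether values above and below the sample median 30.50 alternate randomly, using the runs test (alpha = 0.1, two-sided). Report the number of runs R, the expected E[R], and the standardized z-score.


Step 1: Compute median = 30.50; label A = above, B = below.
Labels in order: ABABBAAABAABABBB  (n_A = 8, n_B = 8)
Step 2: Count runs R = 10.
Step 3: Under H0 (random ordering), E[R] = 2*n_A*n_B/(n_A+n_B) + 1 = 2*8*8/16 + 1 = 9.0000.
        Var[R] = 2*n_A*n_B*(2*n_A*n_B - n_A - n_B) / ((n_A+n_B)^2 * (n_A+n_B-1)) = 14336/3840 = 3.7333.
        SD[R] = 1.9322.
Step 4: Continuity-corrected z = (R - 0.5 - E[R]) / SD[R] = (10 - 0.5 - 9.0000) / 1.9322 = 0.2588.
Step 5: Two-sided p-value via normal approximation = 2*(1 - Phi(|z|)) = 0.795809.
Step 6: alpha = 0.1. fail to reject H0.

R = 10, z = 0.2588, p = 0.795809, fail to reject H0.


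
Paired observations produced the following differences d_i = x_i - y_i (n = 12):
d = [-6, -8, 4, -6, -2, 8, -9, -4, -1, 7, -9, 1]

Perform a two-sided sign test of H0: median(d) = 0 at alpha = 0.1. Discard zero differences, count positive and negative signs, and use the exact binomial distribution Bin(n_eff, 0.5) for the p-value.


Step 1: Discard zero differences. Original n = 12; n_eff = number of nonzero differences = 12.
Nonzero differences (with sign): -6, -8, +4, -6, -2, +8, -9, -4, -1, +7, -9, +1
Step 2: Count signs: positive = 4, negative = 8.
Step 3: Under H0: P(positive) = 0.5, so the number of positives S ~ Bin(12, 0.5).
Step 4: Two-sided exact p-value = sum of Bin(12,0.5) probabilities at or below the observed probability = 0.387695.
Step 5: alpha = 0.1. fail to reject H0.

n_eff = 12, pos = 4, neg = 8, p = 0.387695, fail to reject H0.


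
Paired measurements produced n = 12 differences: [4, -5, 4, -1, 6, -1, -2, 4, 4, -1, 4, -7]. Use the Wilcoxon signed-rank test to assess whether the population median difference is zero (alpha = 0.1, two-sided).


Step 1: Drop any zero differences (none here) and take |d_i|.
|d| = [4, 5, 4, 1, 6, 1, 2, 4, 4, 1, 4, 7]
Step 2: Midrank |d_i| (ties get averaged ranks).
ranks: |4|->7, |5|->10, |4|->7, |1|->2, |6|->11, |1|->2, |2|->4, |4|->7, |4|->7, |1|->2, |4|->7, |7|->12
Step 3: Attach original signs; sum ranks with positive sign and with negative sign.
W+ = 7 + 7 + 11 + 7 + 7 + 7 = 46
W- = 10 + 2 + 2 + 4 + 2 + 12 = 32
(Check: W+ + W- = 78 should equal n(n+1)/2 = 78.)
Step 4: Test statistic W = min(W+, W-) = 32.
Step 5: Ties in |d|, so use the tie-corrected normal approximation.
        E[W] = n(n+1)/4 = 12*13/4 = 39.
        Tie groups: |d|=1 (t=3), |d|=4 (t=5); sum(t^3 - t) = 144.
        Var[W] = n(n+1)(2n+1)/24 - sum(t^3-t)/48 = 3900/24 - 144/48 = 159.5.
        z = (W - E[W]) / sqrt(Var[W]) = (32 - 39) / 12.6293 = -0.5543.
        Two-sided p = 2*Phi(z) = 0.579397.
Step 6: alpha = 0.1. fail to reject H0.

W+ = 46, W- = 32, W = min = 32, p = 0.579397, fail to reject H0.


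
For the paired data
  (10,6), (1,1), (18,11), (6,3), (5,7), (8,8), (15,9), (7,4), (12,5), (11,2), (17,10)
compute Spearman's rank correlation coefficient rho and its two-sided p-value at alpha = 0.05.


Step 1: Rank x and y separately (midranks; no ties here).
rank(x): 10->6, 1->1, 18->11, 6->3, 5->2, 8->5, 15->9, 7->4, 12->8, 11->7, 17->10
rank(y): 6->6, 1->1, 11->11, 3->3, 7->7, 8->8, 9->9, 4->4, 5->5, 2->2, 10->10
Step 2: d_i = R_x(i) - R_y(i); compute d_i^2.
  (6-6)^2=0, (1-1)^2=0, (11-11)^2=0, (3-3)^2=0, (2-7)^2=25, (5-8)^2=9, (9-9)^2=0, (4-4)^2=0, (8-5)^2=9, (7-2)^2=25, (10-10)^2=0
sum(d^2) = 68.
Step 3: rho = 1 - 6*68 / (11*(11^2 - 1)) = 1 - 408/1320 = 0.690909.
Step 4: Under H0, t = rho * sqrt((n-2)/(1-rho^2)) = 2.8671 ~ t(9).
Step 5: Two-sided p-value from the t-distribution with 9 df = 0.018565.
Step 6: alpha = 0.05. reject H0.

rho = 0.6909, p = 0.018565, reject H0 at alpha = 0.05.


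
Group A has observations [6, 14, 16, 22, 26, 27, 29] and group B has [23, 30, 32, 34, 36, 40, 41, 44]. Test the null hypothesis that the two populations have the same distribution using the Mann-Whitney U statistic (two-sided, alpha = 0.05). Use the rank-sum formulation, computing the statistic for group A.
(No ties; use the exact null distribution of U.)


Step 1: Combine and sort all 15 observations; assign midranks.
sorted (value, group): (6,X), (14,X), (16,X), (22,X), (23,Y), (26,X), (27,X), (29,X), (30,Y), (32,Y), (34,Y), (36,Y), (40,Y), (41,Y), (44,Y)
ranks: 6->1, 14->2, 16->3, 22->4, 23->5, 26->6, 27->7, 29->8, 30->9, 32->10, 34->11, 36->12, 40->13, 41->14, 44->15
Step 2: Rank sum for X: R1 = 1 + 2 + 3 + 4 + 6 + 7 + 8 = 31.
Step 3: U_X = R1 - n1(n1+1)/2 = 31 - 7*8/2 = 31 - 28 = 3.
       U_Y = n1*n2 - U_X = 56 - 3 = 53.
Step 4: No ties, so the exact null distribution of U (based on enumerating the C(15,7) = 6435 equally likely rank assignments) gives the two-sided p-value.
Step 5: p-value = 0.002176; compare to alpha = 0.05. reject H0.

U_X = 3, p = 0.002176, reject H0 at alpha = 0.05.


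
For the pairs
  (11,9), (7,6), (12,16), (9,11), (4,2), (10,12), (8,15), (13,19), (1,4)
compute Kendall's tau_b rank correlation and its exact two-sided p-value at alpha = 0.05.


Step 1: Enumerate the 36 unordered pairs (i,j) with i<j and classify each by sign(x_j-x_i) * sign(y_j-y_i).
  (1,2):dx=-4,dy=-3->C; (1,3):dx=+1,dy=+7->C; (1,4):dx=-2,dy=+2->D; (1,5):dx=-7,dy=-7->C
  (1,6):dx=-1,dy=+3->D; (1,7):dx=-3,dy=+6->D; (1,8):dx=+2,dy=+10->C; (1,9):dx=-10,dy=-5->C
  (2,3):dx=+5,dy=+10->C; (2,4):dx=+2,dy=+5->C; (2,5):dx=-3,dy=-4->C; (2,6):dx=+3,dy=+6->C
  (2,7):dx=+1,dy=+9->C; (2,8):dx=+6,dy=+13->C; (2,9):dx=-6,dy=-2->C; (3,4):dx=-3,dy=-5->C
  (3,5):dx=-8,dy=-14->C; (3,6):dx=-2,dy=-4->C; (3,7):dx=-4,dy=-1->C; (3,8):dx=+1,dy=+3->C
  (3,9):dx=-11,dy=-12->C; (4,5):dx=-5,dy=-9->C; (4,6):dx=+1,dy=+1->C; (4,7):dx=-1,dy=+4->D
  (4,8):dx=+4,dy=+8->C; (4,9):dx=-8,dy=-7->C; (5,6):dx=+6,dy=+10->C; (5,7):dx=+4,dy=+13->C
  (5,8):dx=+9,dy=+17->C; (5,9):dx=-3,dy=+2->D; (6,7):dx=-2,dy=+3->D; (6,8):dx=+3,dy=+7->C
  (6,9):dx=-9,dy=-8->C; (7,8):dx=+5,dy=+4->C; (7,9):dx=-7,dy=-11->C; (8,9):dx=-12,dy=-15->C
Step 2: C = 30, D = 6, total pairs = 36.
Step 3: tau = (C - D)/(n(n-1)/2) = (30 - 6)/36 = 0.666667.
Step 4: Exact two-sided p-value (enumerate n! = 362880 permutations of y under H0): p = 0.012665.
Step 5: alpha = 0.05. reject H0.

tau_b = 0.6667 (C=30, D=6), p = 0.012665, reject H0.


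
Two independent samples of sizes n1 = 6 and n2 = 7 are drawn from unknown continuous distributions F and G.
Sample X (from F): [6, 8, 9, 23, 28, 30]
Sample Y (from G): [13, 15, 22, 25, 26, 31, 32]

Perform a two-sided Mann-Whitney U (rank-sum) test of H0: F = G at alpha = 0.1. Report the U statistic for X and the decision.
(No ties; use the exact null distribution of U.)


Step 1: Combine and sort all 13 observations; assign midranks.
sorted (value, group): (6,X), (8,X), (9,X), (13,Y), (15,Y), (22,Y), (23,X), (25,Y), (26,Y), (28,X), (30,X), (31,Y), (32,Y)
ranks: 6->1, 8->2, 9->3, 13->4, 15->5, 22->6, 23->7, 25->8, 26->9, 28->10, 30->11, 31->12, 32->13
Step 2: Rank sum for X: R1 = 1 + 2 + 3 + 7 + 10 + 11 = 34.
Step 3: U_X = R1 - n1(n1+1)/2 = 34 - 6*7/2 = 34 - 21 = 13.
       U_Y = n1*n2 - U_X = 42 - 13 = 29.
Step 4: No ties, so the exact null distribution of U (based on enumerating the C(13,6) = 1716 equally likely rank assignments) gives the two-sided p-value.
Step 5: p-value = 0.294872; compare to alpha = 0.1. fail to reject H0.

U_X = 13, p = 0.294872, fail to reject H0 at alpha = 0.1.


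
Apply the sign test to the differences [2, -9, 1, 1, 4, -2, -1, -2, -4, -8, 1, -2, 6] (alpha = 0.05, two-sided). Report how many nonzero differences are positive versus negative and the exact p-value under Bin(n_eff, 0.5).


Step 1: Discard zero differences. Original n = 13; n_eff = number of nonzero differences = 13.
Nonzero differences (with sign): +2, -9, +1, +1, +4, -2, -1, -2, -4, -8, +1, -2, +6
Step 2: Count signs: positive = 6, negative = 7.
Step 3: Under H0: P(positive) = 0.5, so the number of positives S ~ Bin(13, 0.5).
Step 4: Two-sided exact p-value = sum of Bin(13,0.5) probabilities at or below the observed probability = 1.000000.
Step 5: alpha = 0.05. fail to reject H0.

n_eff = 13, pos = 6, neg = 7, p = 1.000000, fail to reject H0.


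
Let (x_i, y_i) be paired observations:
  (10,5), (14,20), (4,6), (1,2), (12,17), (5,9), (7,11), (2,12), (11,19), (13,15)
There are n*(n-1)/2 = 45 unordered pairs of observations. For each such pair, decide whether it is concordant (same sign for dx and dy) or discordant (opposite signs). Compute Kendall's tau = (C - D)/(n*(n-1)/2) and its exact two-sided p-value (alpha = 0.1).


Step 1: Enumerate the 45 unordered pairs (i,j) with i<j and classify each by sign(x_j-x_i) * sign(y_j-y_i).
  (1,2):dx=+4,dy=+15->C; (1,3):dx=-6,dy=+1->D; (1,4):dx=-9,dy=-3->C; (1,5):dx=+2,dy=+12->C
  (1,6):dx=-5,dy=+4->D; (1,7):dx=-3,dy=+6->D; (1,8):dx=-8,dy=+7->D; (1,9):dx=+1,dy=+14->C
  (1,10):dx=+3,dy=+10->C; (2,3):dx=-10,dy=-14->C; (2,4):dx=-13,dy=-18->C; (2,5):dx=-2,dy=-3->C
  (2,6):dx=-9,dy=-11->C; (2,7):dx=-7,dy=-9->C; (2,8):dx=-12,dy=-8->C; (2,9):dx=-3,dy=-1->C
  (2,10):dx=-1,dy=-5->C; (3,4):dx=-3,dy=-4->C; (3,5):dx=+8,dy=+11->C; (3,6):dx=+1,dy=+3->C
  (3,7):dx=+3,dy=+5->C; (3,8):dx=-2,dy=+6->D; (3,9):dx=+7,dy=+13->C; (3,10):dx=+9,dy=+9->C
  (4,5):dx=+11,dy=+15->C; (4,6):dx=+4,dy=+7->C; (4,7):dx=+6,dy=+9->C; (4,8):dx=+1,dy=+10->C
  (4,9):dx=+10,dy=+17->C; (4,10):dx=+12,dy=+13->C; (5,6):dx=-7,dy=-8->C; (5,7):dx=-5,dy=-6->C
  (5,8):dx=-10,dy=-5->C; (5,9):dx=-1,dy=+2->D; (5,10):dx=+1,dy=-2->D; (6,7):dx=+2,dy=+2->C
  (6,8):dx=-3,dy=+3->D; (6,9):dx=+6,dy=+10->C; (6,10):dx=+8,dy=+6->C; (7,8):dx=-5,dy=+1->D
  (7,9):dx=+4,dy=+8->C; (7,10):dx=+6,dy=+4->C; (8,9):dx=+9,dy=+7->C; (8,10):dx=+11,dy=+3->C
  (9,10):dx=+2,dy=-4->D
Step 2: C = 35, D = 10, total pairs = 45.
Step 3: tau = (C - D)/(n(n-1)/2) = (35 - 10)/45 = 0.555556.
Step 4: Exact two-sided p-value (enumerate n! = 3628800 permutations of y under H0): p = 0.028609.
Step 5: alpha = 0.1. reject H0.

tau_b = 0.5556 (C=35, D=10), p = 0.028609, reject H0.


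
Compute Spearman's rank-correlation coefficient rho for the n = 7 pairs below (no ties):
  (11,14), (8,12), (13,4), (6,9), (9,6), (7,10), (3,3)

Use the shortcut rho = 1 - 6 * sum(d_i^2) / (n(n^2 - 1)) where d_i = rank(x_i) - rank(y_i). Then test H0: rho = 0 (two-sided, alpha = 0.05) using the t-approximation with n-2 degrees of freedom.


Step 1: Rank x and y separately (midranks; no ties here).
rank(x): 11->6, 8->4, 13->7, 6->2, 9->5, 7->3, 3->1
rank(y): 14->7, 12->6, 4->2, 9->4, 6->3, 10->5, 3->1
Step 2: d_i = R_x(i) - R_y(i); compute d_i^2.
  (6-7)^2=1, (4-6)^2=4, (7-2)^2=25, (2-4)^2=4, (5-3)^2=4, (3-5)^2=4, (1-1)^2=0
sum(d^2) = 42.
Step 3: rho = 1 - 6*42 / (7*(7^2 - 1)) = 1 - 252/336 = 0.250000.
Step 4: Under H0, t = rho * sqrt((n-2)/(1-rho^2)) = 0.5774 ~ t(5).
Step 5: Two-sided p-value from the t-distribution with 5 df = 0.588724.
Step 6: alpha = 0.05. fail to reject H0.

rho = 0.2500, p = 0.588724, fail to reject H0 at alpha = 0.05.


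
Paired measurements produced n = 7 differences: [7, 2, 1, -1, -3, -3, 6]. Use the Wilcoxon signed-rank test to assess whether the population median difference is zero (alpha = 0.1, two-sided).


Step 1: Drop any zero differences (none here) and take |d_i|.
|d| = [7, 2, 1, 1, 3, 3, 6]
Step 2: Midrank |d_i| (ties get averaged ranks).
ranks: |7|->7, |2|->3, |1|->1.5, |1|->1.5, |3|->4.5, |3|->4.5, |6|->6
Step 3: Attach original signs; sum ranks with positive sign and with negative sign.
W+ = 7 + 3 + 1.5 + 6 = 17.5
W- = 1.5 + 4.5 + 4.5 = 10.5
(Check: W+ + W- = 28 should equal n(n+1)/2 = 28.)
Step 4: Test statistic W = min(W+, W-) = 10.5.
Step 5: Ties in |d|, so use the tie-corrected normal approximation.
        E[W] = n(n+1)/4 = 7*8/4 = 14.
        Tie groups: |d|=1 (t=2), |d|=3 (t=2); sum(t^3 - t) = 12.
        Var[W] = n(n+1)(2n+1)/24 - sum(t^3-t)/48 = 840/24 - 12/48 = 34.75.
        z = (W - E[W]) / sqrt(Var[W]) = (10.5 - 14) / 5.8949 = -0.5937.
        Two-sided p = 2*Phi(z) = 0.552691.
Step 6: alpha = 0.1. fail to reject H0.

W+ = 17.5, W- = 10.5, W = min = 10.5, p = 0.552691, fail to reject H0.


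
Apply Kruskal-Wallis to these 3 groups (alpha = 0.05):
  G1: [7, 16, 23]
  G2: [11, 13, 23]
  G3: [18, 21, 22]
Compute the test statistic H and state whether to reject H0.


Step 1: Combine all N = 9 observations and assign midranks.
sorted (value, group, rank): (7,G1,1), (11,G2,2), (13,G2,3), (16,G1,4), (18,G3,5), (21,G3,6), (22,G3,7), (23,G1,8.5), (23,G2,8.5)
Step 2: Sum ranks within each group.
R_1 = 13.5 (n_1 = 3)
R_2 = 13.5 (n_2 = 3)
R_3 = 18 (n_3 = 3)
Step 3: H = 12/(N(N+1)) * sum(R_i^2/n_i) - 3(N+1)
     = 12/(9*10) * (13.5^2/3 + 13.5^2/3 + 18^2/3) - 3*10
     = 0.133333 * 229.5 - 30
     = 0.600000.
Step 4: Ties present; correction factor C = 1 - 6/(9^3 - 9) = 0.991667. Corrected H = 0.600000 / 0.991667 = 0.605042.
Step 5: Under H0, H ~ chi^2(2); p-value = 0.738953.
Step 6: alpha = 0.05. fail to reject H0.

H = 0.6050, df = 2, p = 0.738953, fail to reject H0.


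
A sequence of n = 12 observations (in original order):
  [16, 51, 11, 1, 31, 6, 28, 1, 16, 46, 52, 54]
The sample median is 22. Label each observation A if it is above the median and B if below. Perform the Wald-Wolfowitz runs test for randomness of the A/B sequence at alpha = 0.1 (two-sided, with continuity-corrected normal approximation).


Step 1: Compute median = 22; label A = above, B = below.
Labels in order: BABBABABBAAA  (n_A = 6, n_B = 6)
Step 2: Count runs R = 8.
Step 3: Under H0 (random ordering), E[R] = 2*n_A*n_B/(n_A+n_B) + 1 = 2*6*6/12 + 1 = 7.0000.
        Var[R] = 2*n_A*n_B*(2*n_A*n_B - n_A - n_B) / ((n_A+n_B)^2 * (n_A+n_B-1)) = 4320/1584 = 2.7273.
        SD[R] = 1.6514.
Step 4: Continuity-corrected z = (R - 0.5 - E[R]) / SD[R] = (8 - 0.5 - 7.0000) / 1.6514 = 0.3028.
Step 5: Two-sided p-value via normal approximation = 2*(1 - Phi(|z|)) = 0.762069.
Step 6: alpha = 0.1. fail to reject H0.

R = 8, z = 0.3028, p = 0.762069, fail to reject H0.


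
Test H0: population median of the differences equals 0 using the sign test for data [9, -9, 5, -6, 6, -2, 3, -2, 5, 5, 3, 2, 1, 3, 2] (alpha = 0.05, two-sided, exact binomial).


Step 1: Discard zero differences. Original n = 15; n_eff = number of nonzero differences = 15.
Nonzero differences (with sign): +9, -9, +5, -6, +6, -2, +3, -2, +5, +5, +3, +2, +1, +3, +2
Step 2: Count signs: positive = 11, negative = 4.
Step 3: Under H0: P(positive) = 0.5, so the number of positives S ~ Bin(15, 0.5).
Step 4: Two-sided exact p-value = sum of Bin(15,0.5) probabilities at or below the observed probability = 0.118469.
Step 5: alpha = 0.05. fail to reject H0.

n_eff = 15, pos = 11, neg = 4, p = 0.118469, fail to reject H0.


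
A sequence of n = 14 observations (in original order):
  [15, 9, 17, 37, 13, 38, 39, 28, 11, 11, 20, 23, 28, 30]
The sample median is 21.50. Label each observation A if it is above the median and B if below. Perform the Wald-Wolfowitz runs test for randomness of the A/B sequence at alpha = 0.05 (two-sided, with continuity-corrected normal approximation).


Step 1: Compute median = 21.50; label A = above, B = below.
Labels in order: BBBABAAABBBAAA  (n_A = 7, n_B = 7)
Step 2: Count runs R = 6.
Step 3: Under H0 (random ordering), E[R] = 2*n_A*n_B/(n_A+n_B) + 1 = 2*7*7/14 + 1 = 8.0000.
        Var[R] = 2*n_A*n_B*(2*n_A*n_B - n_A - n_B) / ((n_A+n_B)^2 * (n_A+n_B-1)) = 8232/2548 = 3.2308.
        SD[R] = 1.7974.
Step 4: Continuity-corrected z = (R + 0.5 - E[R]) / SD[R] = (6 + 0.5 - 8.0000) / 1.7974 = -0.8345.
Step 5: Two-sided p-value via normal approximation = 2*(1 - Phi(|z|)) = 0.403986.
Step 6: alpha = 0.05. fail to reject H0.

R = 6, z = -0.8345, p = 0.403986, fail to reject H0.


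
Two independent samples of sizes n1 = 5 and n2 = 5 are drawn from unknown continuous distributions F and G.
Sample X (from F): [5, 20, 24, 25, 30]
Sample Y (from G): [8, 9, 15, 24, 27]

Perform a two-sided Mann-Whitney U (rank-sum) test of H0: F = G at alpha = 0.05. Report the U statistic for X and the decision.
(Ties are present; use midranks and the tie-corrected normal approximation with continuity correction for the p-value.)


Step 1: Combine and sort all 10 observations; assign midranks.
sorted (value, group): (5,X), (8,Y), (9,Y), (15,Y), (20,X), (24,X), (24,Y), (25,X), (27,Y), (30,X)
ranks: 5->1, 8->2, 9->3, 15->4, 20->5, 24->6.5, 24->6.5, 25->8, 27->9, 30->10
Step 2: Rank sum for X: R1 = 1 + 5 + 6.5 + 8 + 10 = 30.5.
Step 3: U_X = R1 - n1(n1+1)/2 = 30.5 - 5*6/2 = 30.5 - 15 = 15.5.
       U_Y = n1*n2 - U_X = 25 - 15.5 = 9.5.
Step 4: Ties are present, so use the tie-corrected normal approximation (with continuity correction) for the p-value.
Step 5: p-value = 0.600402; compare to alpha = 0.05. fail to reject H0.

U_X = 15.5, p = 0.600402, fail to reject H0 at alpha = 0.05.


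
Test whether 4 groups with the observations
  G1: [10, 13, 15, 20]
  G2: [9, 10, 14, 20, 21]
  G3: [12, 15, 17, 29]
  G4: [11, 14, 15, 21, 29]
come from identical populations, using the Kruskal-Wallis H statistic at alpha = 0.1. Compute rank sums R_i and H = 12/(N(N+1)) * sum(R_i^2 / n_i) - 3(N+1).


Step 1: Combine all N = 18 observations and assign midranks.
sorted (value, group, rank): (9,G2,1), (10,G1,2.5), (10,G2,2.5), (11,G4,4), (12,G3,5), (13,G1,6), (14,G2,7.5), (14,G4,7.5), (15,G1,10), (15,G3,10), (15,G4,10), (17,G3,12), (20,G1,13.5), (20,G2,13.5), (21,G2,15.5), (21,G4,15.5), (29,G3,17.5), (29,G4,17.5)
Step 2: Sum ranks within each group.
R_1 = 32 (n_1 = 4)
R_2 = 40 (n_2 = 5)
R_3 = 44.5 (n_3 = 4)
R_4 = 54.5 (n_4 = 5)
Step 3: H = 12/(N(N+1)) * sum(R_i^2/n_i) - 3(N+1)
     = 12/(18*19) * (32^2/4 + 40^2/5 + 44.5^2/4 + 54.5^2/5) - 3*19
     = 0.035088 * 1665.11 - 57
     = 1.425000.
Step 4: Ties present; correction factor C = 1 - 54/(18^3 - 18) = 0.990712. Corrected H = 1.425000 / 0.990712 = 1.438359.
Step 5: Under H0, H ~ chi^2(3); p-value = 0.696568.
Step 6: alpha = 0.1. fail to reject H0.

H = 1.4384, df = 3, p = 0.696568, fail to reject H0.


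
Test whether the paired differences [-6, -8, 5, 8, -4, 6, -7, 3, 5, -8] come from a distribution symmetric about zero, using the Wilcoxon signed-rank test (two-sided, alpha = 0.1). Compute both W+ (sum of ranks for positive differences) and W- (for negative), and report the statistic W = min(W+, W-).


Step 1: Drop any zero differences (none here) and take |d_i|.
|d| = [6, 8, 5, 8, 4, 6, 7, 3, 5, 8]
Step 2: Midrank |d_i| (ties get averaged ranks).
ranks: |6|->5.5, |8|->9, |5|->3.5, |8|->9, |4|->2, |6|->5.5, |7|->7, |3|->1, |5|->3.5, |8|->9
Step 3: Attach original signs; sum ranks with positive sign and with negative sign.
W+ = 3.5 + 9 + 5.5 + 1 + 3.5 = 22.5
W- = 5.5 + 9 + 2 + 7 + 9 = 32.5
(Check: W+ + W- = 55 should equal n(n+1)/2 = 55.)
Step 4: Test statistic W = min(W+, W-) = 22.5.
Step 5: Ties in |d|, so use the tie-corrected normal approximation.
        E[W] = n(n+1)/4 = 10*11/4 = 27.5.
        Tie groups: |d|=5 (t=2), |d|=6 (t=2), |d|=8 (t=3); sum(t^3 - t) = 36.
        Var[W] = n(n+1)(2n+1)/24 - sum(t^3-t)/48 = 2310/24 - 36/48 = 95.5.
        z = (W - E[W]) / sqrt(Var[W]) = (22.5 - 27.5) / 9.7724 = -0.5116.
        Two-sided p = 2*Phi(z) = 0.608900.
Step 6: alpha = 0.1. fail to reject H0.

W+ = 22.5, W- = 32.5, W = min = 22.5, p = 0.608900, fail to reject H0.


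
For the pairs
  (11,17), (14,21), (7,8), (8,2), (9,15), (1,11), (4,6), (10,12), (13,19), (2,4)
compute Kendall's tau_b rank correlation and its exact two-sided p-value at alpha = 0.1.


Step 1: Enumerate the 45 unordered pairs (i,j) with i<j and classify each by sign(x_j-x_i) * sign(y_j-y_i).
  (1,2):dx=+3,dy=+4->C; (1,3):dx=-4,dy=-9->C; (1,4):dx=-3,dy=-15->C; (1,5):dx=-2,dy=-2->C
  (1,6):dx=-10,dy=-6->C; (1,7):dx=-7,dy=-11->C; (1,8):dx=-1,dy=-5->C; (1,9):dx=+2,dy=+2->C
  (1,10):dx=-9,dy=-13->C; (2,3):dx=-7,dy=-13->C; (2,4):dx=-6,dy=-19->C; (2,5):dx=-5,dy=-6->C
  (2,6):dx=-13,dy=-10->C; (2,7):dx=-10,dy=-15->C; (2,8):dx=-4,dy=-9->C; (2,9):dx=-1,dy=-2->C
  (2,10):dx=-12,dy=-17->C; (3,4):dx=+1,dy=-6->D; (3,5):dx=+2,dy=+7->C; (3,6):dx=-6,dy=+3->D
  (3,7):dx=-3,dy=-2->C; (3,8):dx=+3,dy=+4->C; (3,9):dx=+6,dy=+11->C; (3,10):dx=-5,dy=-4->C
  (4,5):dx=+1,dy=+13->C; (4,6):dx=-7,dy=+9->D; (4,7):dx=-4,dy=+4->D; (4,8):dx=+2,dy=+10->C
  (4,9):dx=+5,dy=+17->C; (4,10):dx=-6,dy=+2->D; (5,6):dx=-8,dy=-4->C; (5,7):dx=-5,dy=-9->C
  (5,8):dx=+1,dy=-3->D; (5,9):dx=+4,dy=+4->C; (5,10):dx=-7,dy=-11->C; (6,7):dx=+3,dy=-5->D
  (6,8):dx=+9,dy=+1->C; (6,9):dx=+12,dy=+8->C; (6,10):dx=+1,dy=-7->D; (7,8):dx=+6,dy=+6->C
  (7,9):dx=+9,dy=+13->C; (7,10):dx=-2,dy=-2->C; (8,9):dx=+3,dy=+7->C; (8,10):dx=-8,dy=-8->C
  (9,10):dx=-11,dy=-15->C
Step 2: C = 37, D = 8, total pairs = 45.
Step 3: tau = (C - D)/(n(n-1)/2) = (37 - 8)/45 = 0.644444.
Step 4: Exact two-sided p-value (enumerate n! = 3628800 permutations of y under H0): p = 0.009148.
Step 5: alpha = 0.1. reject H0.

tau_b = 0.6444 (C=37, D=8), p = 0.009148, reject H0.
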